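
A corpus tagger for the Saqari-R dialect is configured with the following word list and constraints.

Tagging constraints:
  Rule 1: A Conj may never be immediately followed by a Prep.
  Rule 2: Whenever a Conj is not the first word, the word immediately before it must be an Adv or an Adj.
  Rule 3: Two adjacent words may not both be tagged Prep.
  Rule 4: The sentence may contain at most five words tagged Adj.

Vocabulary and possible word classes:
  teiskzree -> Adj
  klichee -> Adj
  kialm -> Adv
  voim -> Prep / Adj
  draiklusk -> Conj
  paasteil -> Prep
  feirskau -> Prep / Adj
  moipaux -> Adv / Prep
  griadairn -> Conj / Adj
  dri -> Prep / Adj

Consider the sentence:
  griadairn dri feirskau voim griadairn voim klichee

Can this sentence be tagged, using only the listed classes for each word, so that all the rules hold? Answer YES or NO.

Candidates per position — 1:griadairn {Conj,Adj}; 2:dri {Prep,Adj}; 3:feirskau {Prep,Adj}; 4:voim {Prep,Adj}; 5:griadairn {Conj,Adj}; 6:voim {Prep,Adj}; 7:klichee {Adj}.
One satisfying assignment: Conj Adj Adj Adj Adj Prep Adj.
Verifying each rule — rule 1 satisfied; rule 2 satisfied; rule 3 satisfied; rule 4 satisfied.

YES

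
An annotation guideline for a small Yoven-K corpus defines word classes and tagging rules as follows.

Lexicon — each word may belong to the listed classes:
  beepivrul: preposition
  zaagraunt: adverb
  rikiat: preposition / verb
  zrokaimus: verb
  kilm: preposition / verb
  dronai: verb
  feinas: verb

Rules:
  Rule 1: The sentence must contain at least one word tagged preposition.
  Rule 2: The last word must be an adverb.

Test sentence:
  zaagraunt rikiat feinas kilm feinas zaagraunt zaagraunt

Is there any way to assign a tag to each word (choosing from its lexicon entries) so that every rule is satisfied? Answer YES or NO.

Candidates per position — 1:zaagraunt {adverb}; 2:rikiat {preposition,verb}; 3:feinas {verb}; 4:kilm {preposition,verb}; 5:feinas {verb}; 6:zaagraunt {adverb}; 7:zaagraunt {adverb}.
One satisfying assignment: adverb preposition verb preposition verb adverb adverb.
Verifying each rule — rule 1 ok; rule 2 ok.

YES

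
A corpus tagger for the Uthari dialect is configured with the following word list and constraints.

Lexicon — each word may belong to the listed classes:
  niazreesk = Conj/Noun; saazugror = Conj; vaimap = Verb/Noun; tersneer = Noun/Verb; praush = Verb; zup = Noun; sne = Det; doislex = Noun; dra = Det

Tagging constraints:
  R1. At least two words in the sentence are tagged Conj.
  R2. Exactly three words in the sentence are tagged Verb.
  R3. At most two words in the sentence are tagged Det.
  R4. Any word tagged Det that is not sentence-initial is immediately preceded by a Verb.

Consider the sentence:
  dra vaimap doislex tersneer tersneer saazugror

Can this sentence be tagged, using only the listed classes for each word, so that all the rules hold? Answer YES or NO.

Candidates per position — 1:dra {Det}; 2:vaimap {Verb,Noun}; 3:doislex {Noun}; 4:tersneer {Noun,Verb}; 5:tersneer {Noun,Verb}; 6:saazugror {Conj}.
Rule 1 cannot be satisfied by any choice of tags from the lexicon.
So there is no consistent tagging.

NO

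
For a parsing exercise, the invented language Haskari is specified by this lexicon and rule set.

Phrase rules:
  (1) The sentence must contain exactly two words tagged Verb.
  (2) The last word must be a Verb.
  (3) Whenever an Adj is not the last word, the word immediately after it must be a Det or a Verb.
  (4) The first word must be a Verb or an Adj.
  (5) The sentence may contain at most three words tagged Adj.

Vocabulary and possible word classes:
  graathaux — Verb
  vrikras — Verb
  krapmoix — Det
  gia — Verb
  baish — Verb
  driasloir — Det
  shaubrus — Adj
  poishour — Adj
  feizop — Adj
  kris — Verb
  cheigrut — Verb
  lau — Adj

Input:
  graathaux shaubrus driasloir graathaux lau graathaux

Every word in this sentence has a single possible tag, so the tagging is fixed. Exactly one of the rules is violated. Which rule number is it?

Fixed tagging: Verb Adj Det Verb Adj Verb.
Applying the rules: R1 violated, R2 holds, R3 holds, R4 holds, R5 holds.
Only rule 1 fails.

1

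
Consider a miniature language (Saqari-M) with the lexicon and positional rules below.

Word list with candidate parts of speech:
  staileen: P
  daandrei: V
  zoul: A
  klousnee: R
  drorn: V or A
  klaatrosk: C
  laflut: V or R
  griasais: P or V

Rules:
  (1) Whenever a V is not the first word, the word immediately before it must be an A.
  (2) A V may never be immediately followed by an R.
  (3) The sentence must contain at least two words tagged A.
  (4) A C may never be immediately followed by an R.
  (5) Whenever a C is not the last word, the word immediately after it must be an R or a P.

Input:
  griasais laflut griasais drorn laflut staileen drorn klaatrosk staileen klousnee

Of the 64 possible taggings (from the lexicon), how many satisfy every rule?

2

Candidates per position — 1:griasais {P,V}; 2:laflut {V,R}; 3:griasais {P,V}; 4:drorn {V,A}; 5:laflut {V,R}; 6:staileen {P}; 7:drorn {V,A}; 8:klaatrosk {C}; 9:staileen {P}; 10:klousnee {R}.
There are 64 candidate sequences in total.
The sequences that satisfy every rule: P R P A V P A C P R; P R P A R P A C P R.
Count = 2.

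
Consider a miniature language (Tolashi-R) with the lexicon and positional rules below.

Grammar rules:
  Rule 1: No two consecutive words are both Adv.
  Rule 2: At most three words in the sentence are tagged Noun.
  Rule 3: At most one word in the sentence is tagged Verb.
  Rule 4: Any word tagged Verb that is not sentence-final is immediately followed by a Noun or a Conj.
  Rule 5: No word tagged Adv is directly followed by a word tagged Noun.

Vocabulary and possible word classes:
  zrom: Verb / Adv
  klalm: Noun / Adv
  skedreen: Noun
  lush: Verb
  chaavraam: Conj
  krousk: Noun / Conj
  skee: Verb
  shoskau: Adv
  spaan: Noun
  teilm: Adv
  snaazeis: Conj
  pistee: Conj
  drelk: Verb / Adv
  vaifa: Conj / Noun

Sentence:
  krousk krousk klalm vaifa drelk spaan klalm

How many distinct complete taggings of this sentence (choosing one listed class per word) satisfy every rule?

12

Candidates per position — 1:krousk {Noun,Conj}; 2:krousk {Noun,Conj}; 3:klalm {Noun,Adv}; 4:vaifa {Conj,Noun}; 5:drelk {Verb,Adv}; 6:spaan {Noun}; 7:klalm {Noun,Adv}.
There are 64 candidate sequences in total.
Checking each against the rules leaves 12 sequences.
Count = 12.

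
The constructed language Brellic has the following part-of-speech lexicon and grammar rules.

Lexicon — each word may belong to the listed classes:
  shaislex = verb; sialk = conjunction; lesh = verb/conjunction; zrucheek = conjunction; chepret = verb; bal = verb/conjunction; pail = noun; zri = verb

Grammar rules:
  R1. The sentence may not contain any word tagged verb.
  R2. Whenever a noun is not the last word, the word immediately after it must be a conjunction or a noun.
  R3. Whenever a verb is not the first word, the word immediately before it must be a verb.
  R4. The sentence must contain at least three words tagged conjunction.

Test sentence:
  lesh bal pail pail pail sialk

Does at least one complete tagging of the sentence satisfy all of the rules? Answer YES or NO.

Candidates per position — 1:lesh {verb,conjunction}; 2:bal {verb,conjunction}; 3:pail {noun}; 4:pail {noun}; 5:pail {noun}; 6:sialk {conjunction}.
One satisfying assignment: conjunction conjunction noun noun noun conjunction.
Rule-by-rule: rule 1 ok; rule 2 ok; rule 3 ok; rule 4 ok.

YES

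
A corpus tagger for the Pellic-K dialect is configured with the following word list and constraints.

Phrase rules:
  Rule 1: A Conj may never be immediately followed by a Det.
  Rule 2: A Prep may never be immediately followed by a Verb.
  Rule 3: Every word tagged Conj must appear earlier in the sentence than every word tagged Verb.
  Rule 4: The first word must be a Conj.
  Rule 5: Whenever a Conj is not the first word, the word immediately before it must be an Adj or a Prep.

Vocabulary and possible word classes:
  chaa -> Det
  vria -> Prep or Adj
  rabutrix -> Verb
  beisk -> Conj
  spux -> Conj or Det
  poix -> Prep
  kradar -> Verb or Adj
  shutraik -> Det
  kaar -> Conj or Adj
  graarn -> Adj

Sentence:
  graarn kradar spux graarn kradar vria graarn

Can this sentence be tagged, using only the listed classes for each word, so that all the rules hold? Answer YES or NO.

Candidates per position — 1:graarn {Adj}; 2:kradar {Verb,Adj}; 3:spux {Conj,Det}; 4:graarn {Adj}; 5:kradar {Verb,Adj}; 6:vria {Prep,Adj}; 7:graarn {Adj}.
Rule 4 cannot be satisfied by any choice of tags from the lexicon.
So there is no consistent tagging.

NO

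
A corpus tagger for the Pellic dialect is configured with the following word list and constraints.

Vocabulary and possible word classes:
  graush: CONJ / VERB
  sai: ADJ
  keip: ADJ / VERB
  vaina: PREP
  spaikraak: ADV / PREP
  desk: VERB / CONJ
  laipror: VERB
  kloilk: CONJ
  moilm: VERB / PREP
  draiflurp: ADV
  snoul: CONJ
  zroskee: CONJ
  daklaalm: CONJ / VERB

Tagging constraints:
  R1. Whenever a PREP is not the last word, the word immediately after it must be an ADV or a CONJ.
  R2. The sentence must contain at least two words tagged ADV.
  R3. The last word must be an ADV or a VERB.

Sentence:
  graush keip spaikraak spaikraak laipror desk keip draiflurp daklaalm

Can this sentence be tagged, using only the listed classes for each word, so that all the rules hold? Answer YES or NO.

Candidates per position — 1:graush {CONJ,VERB}; 2:keip {ADJ,VERB}; 3:spaikraak {ADV,PREP}; 4:spaikraak {ADV,PREP}; 5:laipror {VERB}; 6:desk {VERB,CONJ}; 7:keip {ADJ,VERB}; 8:draiflurp {ADV}; 9:daklaalm {CONJ,VERB}.
One satisfying assignment: VERB VERB PREP ADV VERB VERB VERB ADV VERB.
Verifying each rule — rule 1 holds; rule 2 holds; rule 3 holds.

YES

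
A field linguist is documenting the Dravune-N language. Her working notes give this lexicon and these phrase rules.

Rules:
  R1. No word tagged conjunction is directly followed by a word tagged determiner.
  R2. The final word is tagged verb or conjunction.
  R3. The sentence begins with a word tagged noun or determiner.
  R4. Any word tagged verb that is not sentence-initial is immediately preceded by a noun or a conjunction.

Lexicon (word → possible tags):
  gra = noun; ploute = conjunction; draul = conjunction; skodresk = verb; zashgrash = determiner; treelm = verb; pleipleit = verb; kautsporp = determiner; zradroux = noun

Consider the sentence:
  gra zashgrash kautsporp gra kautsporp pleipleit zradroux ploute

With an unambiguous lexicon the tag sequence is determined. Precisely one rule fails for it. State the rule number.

Fixed tagging: noun determiner determiner noun determiner verb noun conjunction.
Rule check: R1 holds, R2 holds, R3 holds, R4 violated.
Only rule 4 fails.

4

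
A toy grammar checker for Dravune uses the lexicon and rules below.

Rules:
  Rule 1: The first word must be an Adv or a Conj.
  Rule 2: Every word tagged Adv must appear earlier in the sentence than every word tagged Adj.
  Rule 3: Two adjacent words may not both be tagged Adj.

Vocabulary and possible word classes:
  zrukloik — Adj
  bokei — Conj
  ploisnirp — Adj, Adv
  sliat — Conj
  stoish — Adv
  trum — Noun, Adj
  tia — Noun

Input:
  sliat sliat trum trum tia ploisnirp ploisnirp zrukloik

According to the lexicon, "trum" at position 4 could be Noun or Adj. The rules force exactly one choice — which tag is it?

Noun

Candidates per position — 1:sliat {Conj}; 2:sliat {Conj}; 3:trum {Noun,Adj}; 4:trum {Noun,Adj}; 5:tia {Noun}; 6:ploisnirp {Adj,Adv}; 7:ploisnirp {Adj,Adv}; 8:zrukloik {Adj}.
Position 7: Adj is ruled out by rule 3; that leaves Adv.
Position 3: Adj is ruled out by rule 2; that leaves Noun.
Position 4: Adj is ruled out by rule 2; that leaves Noun.
Position 6: Adj is ruled out by rule 2; that leaves Adv.
The only consistent sequence is: Conj Conj Noun Noun Noun Adv Adv Adj.
Verifying each rule — rule 1 ok; rule 2 ok; rule 3 ok.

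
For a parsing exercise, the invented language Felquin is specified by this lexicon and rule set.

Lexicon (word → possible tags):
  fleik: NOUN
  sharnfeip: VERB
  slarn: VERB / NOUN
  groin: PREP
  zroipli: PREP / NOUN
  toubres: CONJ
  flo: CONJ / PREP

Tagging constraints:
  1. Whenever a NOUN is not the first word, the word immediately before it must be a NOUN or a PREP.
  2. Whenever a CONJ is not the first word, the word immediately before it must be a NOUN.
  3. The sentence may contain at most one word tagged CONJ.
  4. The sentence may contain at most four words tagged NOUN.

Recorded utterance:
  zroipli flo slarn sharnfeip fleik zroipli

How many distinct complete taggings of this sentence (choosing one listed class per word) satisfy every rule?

Candidates per position — 1:zroipli {PREP,NOUN}; 2:flo {CONJ,PREP}; 3:slarn {VERB,NOUN}; 4:sharnfeip {VERB}; 5:fleik {NOUN}; 6:zroipli {PREP,NOUN}.
There are 16 candidate sequences in total.
Rule 1 cannot be satisfied by any choice of tags from the lexicon.
So there is no consistent tagging.
Count = 0.

0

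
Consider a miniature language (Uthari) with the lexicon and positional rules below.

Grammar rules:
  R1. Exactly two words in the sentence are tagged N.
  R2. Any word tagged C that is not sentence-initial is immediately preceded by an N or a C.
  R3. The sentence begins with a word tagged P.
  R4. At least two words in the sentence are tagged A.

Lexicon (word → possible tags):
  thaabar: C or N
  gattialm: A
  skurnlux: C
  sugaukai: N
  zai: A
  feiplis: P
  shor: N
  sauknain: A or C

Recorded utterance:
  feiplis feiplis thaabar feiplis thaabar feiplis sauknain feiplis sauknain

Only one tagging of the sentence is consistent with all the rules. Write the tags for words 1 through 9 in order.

Candidates per position — 1:feiplis {P}; 2:feiplis {P}; 3:thaabar {C,N}; 4:feiplis {P}; 5:thaabar {C,N}; 6:feiplis {P}; 7:sauknain {A,C}; 8:feiplis {P}; 9:sauknain {A,C}.
At position 3, choosing C makes rule 1 impossible to satisfy; hence N.
At position 5, choosing C makes rule 1 impossible to satisfy; hence N.
At position 7, choosing C makes rule 2 impossible to satisfy; hence A.
At position 9, choosing C makes rule 2 impossible to satisfy; hence A.
The only consistent sequence is: P P N P N P A P A.
Checking: rule 1 holds; rule 2 holds; rule 3 holds; rule 4 holds.

P P N P N P A P A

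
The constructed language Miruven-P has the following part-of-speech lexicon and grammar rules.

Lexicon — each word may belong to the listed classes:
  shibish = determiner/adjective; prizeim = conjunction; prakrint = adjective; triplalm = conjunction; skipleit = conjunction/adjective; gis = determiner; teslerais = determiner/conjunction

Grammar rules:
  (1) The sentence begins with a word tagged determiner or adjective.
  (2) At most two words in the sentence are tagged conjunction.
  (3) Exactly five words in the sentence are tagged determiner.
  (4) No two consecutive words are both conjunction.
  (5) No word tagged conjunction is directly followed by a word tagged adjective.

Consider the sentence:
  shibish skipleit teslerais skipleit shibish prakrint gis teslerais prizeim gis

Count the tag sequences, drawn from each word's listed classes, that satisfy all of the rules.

5

Candidates per position — 1:shibish {determiner,adjective}; 2:skipleit {conjunction,adjective}; 3:teslerais {determiner,conjunction}; 4:skipleit {conjunction,adjective}; 5:shibish {determiner,adjective}; 6:prakrint {adjective}; 7:gis {determiner}; 8:teslerais {determiner,conjunction}; 9:prizeim {conjunction}; 10:gis {determiner}.
There are 64 candidate sequences in total.
The sequences that satisfy every rule: determiner conjunction determiner adjective adjective adjective determiner determiner conjunction determiner; determiner adjective determiner adjective adjective adjective determiner determiner conjunction determiner; adjective conjunction determiner adjective determiner adjective determiner determiner conjunction determiner; adjective adjective determiner conjunction determiner adjective determiner determiner conjunction determiner; adjective adjective determiner adjective determiner adjective determiner determiner conjunction determiner.
Count = 5.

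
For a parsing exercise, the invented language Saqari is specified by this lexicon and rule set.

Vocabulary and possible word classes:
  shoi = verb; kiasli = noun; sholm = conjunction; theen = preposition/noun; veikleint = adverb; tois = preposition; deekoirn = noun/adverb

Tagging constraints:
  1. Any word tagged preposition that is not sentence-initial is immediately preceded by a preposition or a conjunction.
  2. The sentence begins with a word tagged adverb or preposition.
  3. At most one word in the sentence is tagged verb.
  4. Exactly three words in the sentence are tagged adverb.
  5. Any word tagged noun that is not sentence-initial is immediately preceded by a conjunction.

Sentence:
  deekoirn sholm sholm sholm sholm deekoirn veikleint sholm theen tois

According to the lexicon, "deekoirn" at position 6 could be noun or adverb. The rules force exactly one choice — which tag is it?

Candidates per position — 1:deekoirn {noun,adverb}; 2:sholm {conjunction}; 3:sholm {conjunction}; 4:sholm {conjunction}; 5:sholm {conjunction}; 6:deekoirn {noun,adverb}; 7:veikleint {adverb}; 8:sholm {conjunction}; 9:theen {preposition,noun}; 10:tois {preposition}.
Position 1: tagging it noun would leave rule 2 unsatisfiable, so it must be adverb.
Position 6: tagging it noun would leave rule 4 unsatisfiable, so it must be adverb.
Position 9: tagging it noun would leave rule 1 unsatisfiable, so it must be preposition.
The unique satisfying tagging is: adverb conjunction conjunction conjunction conjunction adverb adverb conjunction preposition preposition.
Verifying each rule — rule 1 ✓; rule 2 ✓; rule 3 ✓; rule 4 ✓; rule 5 ✓.

adverb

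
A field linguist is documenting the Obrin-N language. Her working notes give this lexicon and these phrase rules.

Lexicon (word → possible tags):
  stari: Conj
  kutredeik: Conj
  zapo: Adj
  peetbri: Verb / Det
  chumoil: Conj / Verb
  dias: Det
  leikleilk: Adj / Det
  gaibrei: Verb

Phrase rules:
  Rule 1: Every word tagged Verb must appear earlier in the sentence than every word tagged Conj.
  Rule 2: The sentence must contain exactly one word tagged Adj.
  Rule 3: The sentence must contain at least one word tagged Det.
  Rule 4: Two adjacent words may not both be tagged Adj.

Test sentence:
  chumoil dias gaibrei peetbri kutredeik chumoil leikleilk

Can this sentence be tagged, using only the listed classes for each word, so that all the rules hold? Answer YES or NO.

Candidates per position — 1:chumoil {Conj,Verb}; 2:dias {Det}; 3:gaibrei {Verb}; 4:peetbri {Verb,Det}; 5:kutredeik {Conj}; 6:chumoil {Conj,Verb}; 7:leikleilk {Adj,Det}.
One satisfying assignment: Verb Det Verb Det Conj Conj Adj.
Verifying each rule — rule 1 holds; rule 2 holds; rule 3 holds; rule 4 holds.

YES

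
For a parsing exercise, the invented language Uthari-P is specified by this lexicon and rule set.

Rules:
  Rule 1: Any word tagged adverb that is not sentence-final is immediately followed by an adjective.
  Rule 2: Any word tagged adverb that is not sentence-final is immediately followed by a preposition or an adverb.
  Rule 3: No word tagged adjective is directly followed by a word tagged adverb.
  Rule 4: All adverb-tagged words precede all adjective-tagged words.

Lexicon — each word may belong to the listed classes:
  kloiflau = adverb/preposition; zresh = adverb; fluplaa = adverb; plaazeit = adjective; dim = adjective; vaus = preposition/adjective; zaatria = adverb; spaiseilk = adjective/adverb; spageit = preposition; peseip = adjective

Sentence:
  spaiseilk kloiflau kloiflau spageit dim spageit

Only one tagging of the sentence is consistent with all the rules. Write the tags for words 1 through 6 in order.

Candidates per position — 1:spaiseilk {adjective,adverb}; 2:kloiflau {adverb,preposition}; 3:kloiflau {adverb,preposition}; 4:spageit {preposition}; 5:dim {adjective}; 6:spageit {preposition}.
Position 1: adverb is ruled out by rule 1; that leaves adjective.
Position 2: adverb is ruled out by rule 1; that leaves preposition.
Position 3: adverb is ruled out by rule 1; that leaves preposition.
The only consistent sequence is: adjective preposition preposition preposition adjective preposition.
Checking: rule 1 satisfied; rule 2 satisfied; rule 3 satisfied; rule 4 satisfied.

adjective preposition preposition preposition adjective preposition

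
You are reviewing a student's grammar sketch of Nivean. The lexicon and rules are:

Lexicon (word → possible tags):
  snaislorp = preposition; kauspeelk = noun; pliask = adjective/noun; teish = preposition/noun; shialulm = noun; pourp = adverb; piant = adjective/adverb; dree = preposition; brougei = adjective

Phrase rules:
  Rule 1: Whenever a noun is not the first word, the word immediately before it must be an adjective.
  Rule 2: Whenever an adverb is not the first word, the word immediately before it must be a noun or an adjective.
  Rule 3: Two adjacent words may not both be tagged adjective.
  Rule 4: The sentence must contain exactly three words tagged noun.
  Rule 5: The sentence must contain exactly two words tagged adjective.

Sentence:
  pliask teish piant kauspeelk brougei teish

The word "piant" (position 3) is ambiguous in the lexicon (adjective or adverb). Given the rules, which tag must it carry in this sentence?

adjective

Candidates per position — 1:pliask {adjective,noun}; 2:teish {preposition,noun}; 3:piant {adjective,adverb}; 4:kauspeelk {noun}; 5:brougei {adjective}; 6:teish {preposition,noun}.
If word 3 were adverb, no tagging could satisfy rule 1; so word 3 is adjective.
If word 1 were adjective, no tagging could satisfy rule 5; so word 1 is noun.
If word 2 were noun, no tagging could satisfy rule 1; so word 2 is preposition.
If word 6 were preposition, no tagging could satisfy rule 4; so word 6 is noun.
That leaves exactly one tagging: noun preposition adjective noun adjective noun.
Rule-by-rule: rule 1 ✓; rule 2 ✓; rule 3 ✓; rule 4 ✓; rule 5 ✓.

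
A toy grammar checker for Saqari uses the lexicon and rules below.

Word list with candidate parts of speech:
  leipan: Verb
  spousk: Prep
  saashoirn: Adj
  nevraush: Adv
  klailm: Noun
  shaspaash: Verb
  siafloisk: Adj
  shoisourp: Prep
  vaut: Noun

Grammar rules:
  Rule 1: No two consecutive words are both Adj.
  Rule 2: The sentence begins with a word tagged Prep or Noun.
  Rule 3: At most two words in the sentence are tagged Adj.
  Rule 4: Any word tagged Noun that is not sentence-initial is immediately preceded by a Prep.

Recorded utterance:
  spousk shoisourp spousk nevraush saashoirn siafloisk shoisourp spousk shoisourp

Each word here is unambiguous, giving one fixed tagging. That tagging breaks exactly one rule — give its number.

Fixed tagging: Prep Prep Prep Adv Adj Adj Prep Prep Prep.
Checking each rule: R1 violated, R2 holds, R3 holds, R4 holds.
Only rule 1 fails.

1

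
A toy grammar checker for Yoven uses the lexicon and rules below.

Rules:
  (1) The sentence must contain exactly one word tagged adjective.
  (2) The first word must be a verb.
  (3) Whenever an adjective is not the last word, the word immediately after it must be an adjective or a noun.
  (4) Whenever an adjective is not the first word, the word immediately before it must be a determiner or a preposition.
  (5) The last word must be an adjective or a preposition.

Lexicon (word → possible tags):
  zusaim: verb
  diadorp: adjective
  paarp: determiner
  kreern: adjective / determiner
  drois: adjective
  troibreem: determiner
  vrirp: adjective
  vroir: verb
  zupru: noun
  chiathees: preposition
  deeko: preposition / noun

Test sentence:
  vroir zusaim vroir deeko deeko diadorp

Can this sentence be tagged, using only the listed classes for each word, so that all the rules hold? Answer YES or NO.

Candidates per position — 1:vroir {verb}; 2:zusaim {verb}; 3:vroir {verb}; 4:deeko {preposition,noun}; 5:deeko {preposition,noun}; 6:diadorp {adjective}.
One satisfying assignment: verb verb verb noun preposition adjective.
Rule-by-rule: rule 1 ✓; rule 2 ✓; rule 3 ✓; rule 4 ✓; rule 5 ✓.

YES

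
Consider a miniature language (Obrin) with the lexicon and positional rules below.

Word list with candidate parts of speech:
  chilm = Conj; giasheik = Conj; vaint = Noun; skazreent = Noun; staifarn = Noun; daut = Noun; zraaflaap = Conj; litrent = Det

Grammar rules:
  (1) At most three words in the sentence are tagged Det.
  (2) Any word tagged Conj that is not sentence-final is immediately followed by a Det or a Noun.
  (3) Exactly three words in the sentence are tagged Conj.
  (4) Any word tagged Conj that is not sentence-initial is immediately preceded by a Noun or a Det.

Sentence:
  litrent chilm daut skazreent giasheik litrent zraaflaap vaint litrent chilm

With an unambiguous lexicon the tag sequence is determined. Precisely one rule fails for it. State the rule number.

Fixed tagging: Det Conj Noun Noun Conj Det Conj Noun Det Conj.
Checking each rule: R1 ✓, R2 ✓, R3 ✗, R4 ✓.
Only rule 3 fails.

3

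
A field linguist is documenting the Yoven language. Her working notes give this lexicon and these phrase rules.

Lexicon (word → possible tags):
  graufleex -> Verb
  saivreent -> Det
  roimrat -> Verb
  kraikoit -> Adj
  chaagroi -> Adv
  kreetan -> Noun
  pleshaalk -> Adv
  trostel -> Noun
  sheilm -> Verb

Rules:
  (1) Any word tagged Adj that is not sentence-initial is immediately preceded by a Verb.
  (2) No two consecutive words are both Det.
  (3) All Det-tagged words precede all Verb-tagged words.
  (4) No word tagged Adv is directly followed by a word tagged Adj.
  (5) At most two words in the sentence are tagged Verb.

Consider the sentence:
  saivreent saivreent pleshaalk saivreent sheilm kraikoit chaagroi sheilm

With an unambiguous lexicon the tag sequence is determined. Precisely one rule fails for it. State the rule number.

2

Fixed tagging: Det Det Adv Det Verb Adj Adv Verb.
Applying the rules: R1 holds, R2 violated, R3 holds, R4 holds, R5 holds.
Only rule 2 fails.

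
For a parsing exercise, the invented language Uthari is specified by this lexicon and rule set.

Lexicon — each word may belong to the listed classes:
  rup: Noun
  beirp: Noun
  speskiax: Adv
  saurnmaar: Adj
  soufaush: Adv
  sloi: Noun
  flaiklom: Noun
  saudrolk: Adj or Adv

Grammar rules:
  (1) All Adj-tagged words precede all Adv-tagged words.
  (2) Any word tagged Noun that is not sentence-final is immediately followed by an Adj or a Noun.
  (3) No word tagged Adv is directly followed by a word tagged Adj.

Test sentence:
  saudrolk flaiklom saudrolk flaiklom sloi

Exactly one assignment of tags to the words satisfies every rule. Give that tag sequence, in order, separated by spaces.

Adj Noun Adj Noun Noun

Candidates per position — 1:saudrolk {Adj,Adv}; 2:flaiklom {Noun}; 3:saudrolk {Adj,Adv}; 4:flaiklom {Noun}; 5:sloi {Noun}.
If word 3 were Adv, no tagging could satisfy rule 2; so word 3 is Adj.
If word 1 were Adv, no tagging could satisfy rule 1; so word 1 is Adj.
The only consistent sequence is: Adj Noun Adj Noun Noun.
Checking: rule 1 ok; rule 2 ok; rule 3 ok.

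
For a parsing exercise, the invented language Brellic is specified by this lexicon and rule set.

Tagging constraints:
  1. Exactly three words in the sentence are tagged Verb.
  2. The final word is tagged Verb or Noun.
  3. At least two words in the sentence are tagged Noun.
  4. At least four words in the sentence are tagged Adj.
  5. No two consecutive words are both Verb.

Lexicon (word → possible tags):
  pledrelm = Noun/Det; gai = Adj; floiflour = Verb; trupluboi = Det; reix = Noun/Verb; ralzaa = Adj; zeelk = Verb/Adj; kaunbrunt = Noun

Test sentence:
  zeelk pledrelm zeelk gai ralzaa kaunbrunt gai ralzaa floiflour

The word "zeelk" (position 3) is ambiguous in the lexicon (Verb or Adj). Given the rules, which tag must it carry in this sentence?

Verb

Candidates per position — 1:zeelk {Verb,Adj}; 2:pledrelm {Noun,Det}; 3:zeelk {Verb,Adj}; 4:gai {Adj}; 5:ralzaa {Adj}; 6:kaunbrunt {Noun}; 7:gai {Adj}; 8:ralzaa {Adj}; 9:floiflour {Verb}.
Position 1: tagging it Adj would leave rule 1 unsatisfiable, so it must be Verb.
Position 2: tagging it Det would leave rule 3 unsatisfiable, so it must be Noun.
Position 3: tagging it Adj would leave rule 1 unsatisfiable, so it must be Verb.
So the tagging must be: Verb Noun Verb Adj Adj Noun Adj Adj Verb.
Checking: rule 1 ✓; rule 2 ✓; rule 3 ✓; rule 4 ✓; rule 5 ✓.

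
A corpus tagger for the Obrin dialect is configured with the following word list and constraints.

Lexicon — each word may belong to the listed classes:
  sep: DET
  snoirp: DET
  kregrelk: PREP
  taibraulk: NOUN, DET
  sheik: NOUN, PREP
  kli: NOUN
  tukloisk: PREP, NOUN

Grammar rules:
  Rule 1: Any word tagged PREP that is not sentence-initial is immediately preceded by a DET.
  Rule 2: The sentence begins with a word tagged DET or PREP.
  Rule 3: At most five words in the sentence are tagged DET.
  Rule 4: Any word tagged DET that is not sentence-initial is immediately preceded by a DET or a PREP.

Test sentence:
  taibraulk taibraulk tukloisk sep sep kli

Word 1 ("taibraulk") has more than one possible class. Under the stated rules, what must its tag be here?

Candidates per position — 1:taibraulk {NOUN,DET}; 2:taibraulk {NOUN,DET}; 3:tukloisk {PREP,NOUN}; 4:sep {DET}; 5:sep {DET}; 6:kli {NOUN}.
At position 1, choosing NOUN makes rule 2 impossible to satisfy; hence DET.
At position 3, choosing NOUN makes rule 4 impossible to satisfy; hence PREP.
At position 2, choosing NOUN makes rule 1 impossible to satisfy; hence DET.
The unique satisfying tagging is: DET DET PREP DET DET NOUN.
Checking: rule 1 holds; rule 2 holds; rule 3 holds; rule 4 holds.

DET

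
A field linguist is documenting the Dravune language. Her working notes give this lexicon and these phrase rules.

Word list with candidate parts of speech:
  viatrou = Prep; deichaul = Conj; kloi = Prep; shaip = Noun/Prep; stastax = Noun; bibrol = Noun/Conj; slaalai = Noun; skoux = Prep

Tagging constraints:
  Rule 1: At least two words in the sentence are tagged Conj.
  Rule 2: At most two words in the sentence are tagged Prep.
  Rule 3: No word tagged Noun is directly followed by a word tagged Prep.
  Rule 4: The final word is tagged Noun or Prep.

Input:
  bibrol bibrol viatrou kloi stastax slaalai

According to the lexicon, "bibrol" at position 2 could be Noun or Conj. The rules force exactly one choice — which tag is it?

Candidates per position — 1:bibrol {Noun,Conj}; 2:bibrol {Noun,Conj}; 3:viatrou {Prep}; 4:kloi {Prep}; 5:stastax {Noun}; 6:slaalai {Noun}.
Position 1: tagging it Noun would leave rule 1 unsatisfiable, so it must be Conj.
Position 2: tagging it Noun would leave rule 1 unsatisfiable, so it must be Conj.
That leaves exactly one tagging: Conj Conj Prep Prep Noun Noun.
Rule-by-rule: rule 1 ok; rule 2 ok; rule 3 ok; rule 4 ok.

Conj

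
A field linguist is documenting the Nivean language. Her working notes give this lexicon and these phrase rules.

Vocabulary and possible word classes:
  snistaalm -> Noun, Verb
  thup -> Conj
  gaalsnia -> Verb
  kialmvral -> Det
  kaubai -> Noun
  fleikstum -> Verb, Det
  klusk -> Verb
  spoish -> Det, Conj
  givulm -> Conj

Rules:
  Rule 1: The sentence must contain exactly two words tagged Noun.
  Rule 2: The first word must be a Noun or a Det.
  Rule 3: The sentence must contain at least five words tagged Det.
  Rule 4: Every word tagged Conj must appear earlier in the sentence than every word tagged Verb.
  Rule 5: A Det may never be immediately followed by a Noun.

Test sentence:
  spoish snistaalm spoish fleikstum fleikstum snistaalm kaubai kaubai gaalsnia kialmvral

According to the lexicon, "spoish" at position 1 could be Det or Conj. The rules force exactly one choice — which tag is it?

Candidates per position — 1:spoish {Det,Conj}; 2:snistaalm {Noun,Verb}; 3:spoish {Det,Conj}; 4:fleikstum {Verb,Det}; 5:fleikstum {Verb,Det}; 6:snistaalm {Noun,Verb}; 7:kaubai {Noun}; 8:kaubai {Noun}; 9:gaalsnia {Verb}; 10:kialmvral {Det}.
Position 1: Conj is ruled out by rule 2; that leaves Det.
Position 2: Noun is ruled out by rule 1; that leaves Verb.
Position 3: Conj is ruled out by rule 3; that leaves Det.
Position 4: Verb is ruled out by rule 3; that leaves Det.
Position 5: Verb is ruled out by rule 3; that leaves Det.
Position 6: Noun is ruled out by rule 1; that leaves Verb.
That leaves exactly one tagging: Det Verb Det Det Det Verb Noun Noun Verb Det.
Rule-by-rule: rule 1 ✓; rule 2 ✓; rule 3 ✓; rule 4 ✓; rule 5 ✓.

Det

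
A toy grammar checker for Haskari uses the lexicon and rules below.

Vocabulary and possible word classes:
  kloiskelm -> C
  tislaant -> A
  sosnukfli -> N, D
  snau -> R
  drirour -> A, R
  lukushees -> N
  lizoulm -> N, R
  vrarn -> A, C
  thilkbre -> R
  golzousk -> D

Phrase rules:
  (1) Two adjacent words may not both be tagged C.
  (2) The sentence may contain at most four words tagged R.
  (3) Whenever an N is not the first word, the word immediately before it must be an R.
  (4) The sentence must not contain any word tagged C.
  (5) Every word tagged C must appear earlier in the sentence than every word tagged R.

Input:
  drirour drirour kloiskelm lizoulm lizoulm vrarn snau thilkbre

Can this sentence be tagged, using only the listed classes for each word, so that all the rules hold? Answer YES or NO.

Candidates per position — 1:drirour {A,R}; 2:drirour {A,R}; 3:kloiskelm {C}; 4:lizoulm {N,R}; 5:lizoulm {N,R}; 6:vrarn {A,C}; 7:snau {R}; 8:thilkbre {R}.
Rule 4 cannot be satisfied by any choice of tags from the lexicon.
So there is no consistent tagging.

NO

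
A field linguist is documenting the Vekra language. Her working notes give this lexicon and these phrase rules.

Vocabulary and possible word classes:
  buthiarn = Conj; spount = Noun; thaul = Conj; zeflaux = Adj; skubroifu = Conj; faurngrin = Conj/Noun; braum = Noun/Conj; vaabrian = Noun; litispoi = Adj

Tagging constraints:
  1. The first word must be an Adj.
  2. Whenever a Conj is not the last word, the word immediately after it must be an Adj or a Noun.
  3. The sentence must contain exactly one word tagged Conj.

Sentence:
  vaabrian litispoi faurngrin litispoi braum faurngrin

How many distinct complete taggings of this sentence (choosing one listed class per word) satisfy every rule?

0

Candidates per position — 1:vaabrian {Noun}; 2:litispoi {Adj}; 3:faurngrin {Conj,Noun}; 4:litispoi {Adj}; 5:braum {Noun,Conj}; 6:faurngrin {Conj,Noun}.
There are 8 candidate sequences in total.
Rule 1 cannot be satisfied by any choice of tags from the lexicon.
So there is no consistent tagging.
Count = 0.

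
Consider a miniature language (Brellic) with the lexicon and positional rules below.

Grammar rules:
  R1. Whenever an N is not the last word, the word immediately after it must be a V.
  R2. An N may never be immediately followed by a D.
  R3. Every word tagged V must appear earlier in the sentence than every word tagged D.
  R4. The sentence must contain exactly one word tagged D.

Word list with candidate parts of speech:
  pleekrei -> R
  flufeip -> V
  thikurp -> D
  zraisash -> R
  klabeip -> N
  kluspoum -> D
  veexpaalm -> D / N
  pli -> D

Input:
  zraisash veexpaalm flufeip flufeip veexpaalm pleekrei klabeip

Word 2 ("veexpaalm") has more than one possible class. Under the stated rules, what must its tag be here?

N

Candidates per position — 1:zraisash {R}; 2:veexpaalm {D,N}; 3:flufeip {V}; 4:flufeip {V}; 5:veexpaalm {D,N}; 6:pleekrei {R}; 7:klabeip {N}.
Position 2: tagging it D would leave rule 3 unsatisfiable, so it must be N.
Position 5: tagging it N would leave rule 1 unsatisfiable, so it must be D.
So the tagging must be: R N V V D R N.
Checking: rule 1 holds; rule 2 holds; rule 3 holds; rule 4 holds.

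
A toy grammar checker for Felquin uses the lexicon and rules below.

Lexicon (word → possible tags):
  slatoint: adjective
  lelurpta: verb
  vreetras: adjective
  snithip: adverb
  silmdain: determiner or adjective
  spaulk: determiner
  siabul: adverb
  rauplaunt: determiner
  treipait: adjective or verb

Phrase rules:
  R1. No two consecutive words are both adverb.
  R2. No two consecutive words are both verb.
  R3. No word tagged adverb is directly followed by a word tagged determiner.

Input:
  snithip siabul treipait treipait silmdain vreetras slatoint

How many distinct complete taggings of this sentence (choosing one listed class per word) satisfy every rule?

Candidates per position — 1:snithip {adverb}; 2:siabul {adverb}; 3:treipait {adjective,verb}; 4:treipait {adjective,verb}; 5:silmdain {determiner,adjective}; 6:vreetras {adjective}; 7:slatoint {adjective}.
There are 8 candidate sequences in total.
Rule 1 cannot be satisfied by any choice of tags from the lexicon.
So there is no consistent tagging.
Count = 0.

0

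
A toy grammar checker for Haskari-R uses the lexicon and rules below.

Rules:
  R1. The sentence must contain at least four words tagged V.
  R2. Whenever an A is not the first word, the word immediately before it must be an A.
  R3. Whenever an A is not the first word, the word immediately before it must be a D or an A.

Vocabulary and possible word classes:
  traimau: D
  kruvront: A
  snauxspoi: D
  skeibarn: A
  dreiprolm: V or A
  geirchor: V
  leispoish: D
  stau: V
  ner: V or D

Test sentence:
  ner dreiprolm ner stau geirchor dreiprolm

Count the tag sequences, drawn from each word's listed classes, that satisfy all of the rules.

Candidates per position — 1:ner {V,D}; 2:dreiprolm {V,A}; 3:ner {V,D}; 4:stau {V}; 5:geirchor {V}; 6:dreiprolm {V,A}.
There are 16 candidate sequences in total.
The sequences that satisfy every rule: V V V V V V; V V D V V V; D V V V V V; D V D V V V.
Count = 4.

4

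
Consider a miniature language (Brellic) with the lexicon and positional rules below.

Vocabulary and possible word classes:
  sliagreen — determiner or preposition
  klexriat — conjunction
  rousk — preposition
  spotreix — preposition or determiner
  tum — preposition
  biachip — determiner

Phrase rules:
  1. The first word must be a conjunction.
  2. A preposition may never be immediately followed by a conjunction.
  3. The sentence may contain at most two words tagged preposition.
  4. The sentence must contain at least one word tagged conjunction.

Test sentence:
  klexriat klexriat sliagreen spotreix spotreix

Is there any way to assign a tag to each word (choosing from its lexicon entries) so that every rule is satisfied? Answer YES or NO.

Candidates per position — 1:klexriat {conjunction}; 2:klexriat {conjunction}; 3:sliagreen {determiner,preposition}; 4:spotreix {preposition,determiner}; 5:spotreix {preposition,determiner}.
One satisfying assignment: conjunction conjunction preposition preposition determiner.
Rule-by-rule: rule 1 ok; rule 2 ok; rule 3 ok; rule 4 ok.

YES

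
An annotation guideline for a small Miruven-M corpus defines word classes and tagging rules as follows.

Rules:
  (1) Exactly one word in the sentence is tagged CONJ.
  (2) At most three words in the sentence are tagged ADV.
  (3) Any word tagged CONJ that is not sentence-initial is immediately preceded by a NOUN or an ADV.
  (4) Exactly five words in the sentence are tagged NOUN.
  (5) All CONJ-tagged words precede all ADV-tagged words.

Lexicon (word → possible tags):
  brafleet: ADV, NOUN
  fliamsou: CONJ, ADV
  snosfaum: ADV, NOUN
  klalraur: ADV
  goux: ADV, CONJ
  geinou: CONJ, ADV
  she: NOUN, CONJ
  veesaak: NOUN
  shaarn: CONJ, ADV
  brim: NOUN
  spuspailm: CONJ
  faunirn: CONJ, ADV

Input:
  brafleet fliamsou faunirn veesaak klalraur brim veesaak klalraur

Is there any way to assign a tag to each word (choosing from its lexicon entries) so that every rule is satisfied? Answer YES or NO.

Candidates per position — 1:brafleet {ADV,NOUN}; 2:fliamsou {CONJ,ADV}; 3:faunirn {CONJ,ADV}; 4:veesaak {NOUN}; 5:klalraur {ADV}; 6:brim {NOUN}; 7:veesaak {NOUN}; 8:klalraur {ADV}.
Rule 4 cannot be satisfied by any choice of tags from the lexicon.
So there is no consistent tagging.

NO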